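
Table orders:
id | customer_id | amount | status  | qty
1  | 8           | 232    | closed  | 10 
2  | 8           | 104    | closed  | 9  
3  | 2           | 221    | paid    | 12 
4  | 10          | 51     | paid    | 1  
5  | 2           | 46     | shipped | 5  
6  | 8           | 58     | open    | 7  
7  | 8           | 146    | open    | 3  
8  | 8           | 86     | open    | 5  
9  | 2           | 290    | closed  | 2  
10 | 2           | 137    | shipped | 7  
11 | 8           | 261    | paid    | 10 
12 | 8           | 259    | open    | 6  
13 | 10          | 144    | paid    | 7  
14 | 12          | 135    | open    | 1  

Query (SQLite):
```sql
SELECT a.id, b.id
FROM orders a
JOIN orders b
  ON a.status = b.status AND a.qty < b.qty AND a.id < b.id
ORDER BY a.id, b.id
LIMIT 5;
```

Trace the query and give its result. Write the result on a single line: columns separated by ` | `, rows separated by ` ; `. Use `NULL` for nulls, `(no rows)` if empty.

4 | 11 ; 4 | 13 ; 5 | 10 ; 7 | 8 ; 7 | 12

Pairs (a,b) with same status, a.qty < b.qty, a.id < b.id.
status groups: closed:{1,2,9} open:{6,7,8,12,14} paid:{3,4,11,13} shipped:{5,10}
Ordered by (a.id, b.id); first 5.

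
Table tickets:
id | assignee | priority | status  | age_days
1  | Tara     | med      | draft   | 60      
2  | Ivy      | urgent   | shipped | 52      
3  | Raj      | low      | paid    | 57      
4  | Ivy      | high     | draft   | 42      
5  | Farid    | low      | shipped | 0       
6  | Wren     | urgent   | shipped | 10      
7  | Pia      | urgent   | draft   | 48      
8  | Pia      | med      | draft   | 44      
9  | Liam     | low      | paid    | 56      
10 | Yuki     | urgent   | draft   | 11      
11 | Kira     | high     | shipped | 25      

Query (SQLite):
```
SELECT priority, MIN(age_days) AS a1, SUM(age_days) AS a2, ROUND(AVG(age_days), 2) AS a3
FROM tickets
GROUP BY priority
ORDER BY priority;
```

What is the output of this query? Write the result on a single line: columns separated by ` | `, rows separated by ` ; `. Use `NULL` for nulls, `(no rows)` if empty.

high | 25 | 67 | 33.5 ; low | 0 | 113 | 37.67 ; med | 44 | 104 | 52 ; urgent | 10 | 121 | 30.25

Group tickets by priority.
Per group compute: MIN(age_days), SUM(age_days), ROUND(AVG(age_days), 2).
  high: ids {4, 11} → MIN(age_days)=25, SUM(age_days)=67, ROUND(AVG(age_days), 2)=33.5
  low: ids {3, 5, 9} → MIN(age_days)=0, SUM(age_days)=113, ROUND(AVG(age_days), 2)=37.67
  med: ids {1, 8} → MIN(age_days)=44, SUM(age_days)=104, ROUND(AVG(age_days), 2)=52
  urgent: ids {2, 6, 7, 10} → MIN(age_days)=10, SUM(age_days)=121, ROUND(AVG(age_days), 2)=30.25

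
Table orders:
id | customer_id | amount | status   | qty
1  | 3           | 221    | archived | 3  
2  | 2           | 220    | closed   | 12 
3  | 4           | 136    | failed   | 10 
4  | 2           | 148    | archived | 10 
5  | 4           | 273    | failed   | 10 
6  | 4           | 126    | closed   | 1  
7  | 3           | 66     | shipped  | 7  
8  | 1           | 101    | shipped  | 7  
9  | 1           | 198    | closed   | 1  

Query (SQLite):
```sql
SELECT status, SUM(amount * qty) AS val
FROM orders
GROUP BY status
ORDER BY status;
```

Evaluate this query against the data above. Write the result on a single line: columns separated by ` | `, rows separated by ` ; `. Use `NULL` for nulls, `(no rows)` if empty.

archived | 2143 ; closed | 2964 ; failed | 4090 ; shipped | 1169

For each row compute amount * qty.
Group by status; take SUM of the expression per group.
  archived: ids {1, 4} → SUM(amount * qty)=2143
  closed: ids {2, 6, 9} → SUM(amount * qty)=2964
  failed: ids {3, 5} → SUM(amount * qty)=4090
  shipped: ids {7, 8} → SUM(amount * qty)=1169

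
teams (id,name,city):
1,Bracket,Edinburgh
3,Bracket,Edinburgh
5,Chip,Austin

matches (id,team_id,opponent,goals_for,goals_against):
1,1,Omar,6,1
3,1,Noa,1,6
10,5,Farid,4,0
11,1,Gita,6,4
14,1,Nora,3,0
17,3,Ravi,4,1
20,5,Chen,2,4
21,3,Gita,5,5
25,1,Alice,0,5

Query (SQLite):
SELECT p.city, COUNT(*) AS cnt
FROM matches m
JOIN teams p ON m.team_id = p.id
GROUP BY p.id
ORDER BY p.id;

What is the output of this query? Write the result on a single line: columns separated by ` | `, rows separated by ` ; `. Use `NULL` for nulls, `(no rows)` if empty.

Join each matches row to its teams via team_id.
Group joined rows by teams.id; compute COUNT(*) per group.
  1: ids {1, 3, 11, 14, 25} → COUNT(*)=5
  3: ids {17, 21} → COUNT(*)=2
  5: ids {10, 20} → COUNT(*)=2

Edinburgh | 5 ; Edinburgh | 2 ; Austin | 2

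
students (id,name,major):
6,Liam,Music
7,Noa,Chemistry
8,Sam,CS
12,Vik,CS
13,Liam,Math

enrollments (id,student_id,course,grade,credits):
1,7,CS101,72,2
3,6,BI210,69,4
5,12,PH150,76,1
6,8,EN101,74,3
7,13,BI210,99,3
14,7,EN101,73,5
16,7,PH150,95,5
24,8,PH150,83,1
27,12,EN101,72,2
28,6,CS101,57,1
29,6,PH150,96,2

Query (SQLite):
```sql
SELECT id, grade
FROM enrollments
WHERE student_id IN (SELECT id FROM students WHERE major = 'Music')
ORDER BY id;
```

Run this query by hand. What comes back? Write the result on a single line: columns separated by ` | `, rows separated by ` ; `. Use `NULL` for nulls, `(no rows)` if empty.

Inner query: students.id where major = 'Music'.
Outer: keep enrollments rows whose student_id is in that set.
Inner query → {6}

3 | 69 ; 28 | 57 ; 29 | 96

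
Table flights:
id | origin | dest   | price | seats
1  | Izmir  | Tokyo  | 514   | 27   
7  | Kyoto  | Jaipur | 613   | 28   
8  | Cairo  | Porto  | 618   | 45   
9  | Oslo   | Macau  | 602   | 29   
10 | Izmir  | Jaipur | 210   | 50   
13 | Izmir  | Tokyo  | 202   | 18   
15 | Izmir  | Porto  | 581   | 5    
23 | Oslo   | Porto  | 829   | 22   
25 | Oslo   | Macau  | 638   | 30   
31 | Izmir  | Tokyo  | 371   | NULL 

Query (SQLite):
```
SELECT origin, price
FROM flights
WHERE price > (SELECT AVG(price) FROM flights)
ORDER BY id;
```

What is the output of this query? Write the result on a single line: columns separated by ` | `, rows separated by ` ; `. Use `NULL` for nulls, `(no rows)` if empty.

Scalar subquery: AVG(price) over all flights rows = 517.8.
Keep rows where price > that value.

Kyoto | 613 ; Cairo | 618 ; Oslo | 602 ; Izmir | 581 ; Oslo | 829 ; Oslo | 638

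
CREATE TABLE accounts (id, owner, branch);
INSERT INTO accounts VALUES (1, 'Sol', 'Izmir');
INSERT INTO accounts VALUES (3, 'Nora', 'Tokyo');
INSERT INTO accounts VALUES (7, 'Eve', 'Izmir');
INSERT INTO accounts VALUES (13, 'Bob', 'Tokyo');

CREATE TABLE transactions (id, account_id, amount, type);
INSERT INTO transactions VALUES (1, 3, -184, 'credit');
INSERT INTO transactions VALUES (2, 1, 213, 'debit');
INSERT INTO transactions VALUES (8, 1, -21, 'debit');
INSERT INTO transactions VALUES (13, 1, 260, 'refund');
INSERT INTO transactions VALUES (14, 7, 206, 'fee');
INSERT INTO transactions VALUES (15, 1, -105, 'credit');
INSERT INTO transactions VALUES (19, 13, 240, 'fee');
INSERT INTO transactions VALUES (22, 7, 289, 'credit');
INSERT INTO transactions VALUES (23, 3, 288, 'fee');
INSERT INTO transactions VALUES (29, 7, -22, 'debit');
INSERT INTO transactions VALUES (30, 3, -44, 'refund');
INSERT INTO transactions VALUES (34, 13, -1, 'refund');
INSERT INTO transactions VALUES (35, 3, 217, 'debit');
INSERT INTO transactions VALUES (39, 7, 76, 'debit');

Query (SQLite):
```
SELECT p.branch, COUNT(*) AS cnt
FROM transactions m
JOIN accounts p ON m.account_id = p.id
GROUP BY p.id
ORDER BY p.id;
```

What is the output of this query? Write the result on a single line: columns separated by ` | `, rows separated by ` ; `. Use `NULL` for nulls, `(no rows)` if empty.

Izmir | 4 ; Tokyo | 4 ; Izmir | 4 ; Tokyo | 2

Join each transactions row to its accounts via account_id.
Group joined rows by accounts.id; compute COUNT(*) per group.
  1: ids {2, 8, 13, 15} → COUNT(*)=4
  3: ids {1, 23, 30, 35} → COUNT(*)=4
  7: ids {14, 22, 29, 39} → COUNT(*)=4
  13: ids {19, 34} → COUNT(*)=2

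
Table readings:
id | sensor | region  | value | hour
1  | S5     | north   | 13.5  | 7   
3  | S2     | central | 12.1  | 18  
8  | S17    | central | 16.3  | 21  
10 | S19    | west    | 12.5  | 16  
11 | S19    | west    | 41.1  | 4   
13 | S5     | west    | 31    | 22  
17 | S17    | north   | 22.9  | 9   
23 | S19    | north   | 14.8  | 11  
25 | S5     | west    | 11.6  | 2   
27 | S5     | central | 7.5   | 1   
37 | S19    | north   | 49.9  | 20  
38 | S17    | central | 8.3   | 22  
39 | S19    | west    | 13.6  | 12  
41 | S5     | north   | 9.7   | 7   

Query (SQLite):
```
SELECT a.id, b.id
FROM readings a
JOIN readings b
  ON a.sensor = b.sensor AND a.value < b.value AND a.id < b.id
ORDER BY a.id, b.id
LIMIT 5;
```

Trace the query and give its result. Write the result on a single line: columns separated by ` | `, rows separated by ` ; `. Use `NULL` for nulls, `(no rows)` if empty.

Pairs (a,b) with same sensor, a.value < b.value, a.id < b.id.
sensor groups: S17:{8,17,38} S19:{10,11,23,37,39} S2:{3} S5:{1,13,25,27,41}
Ordered by (a.id, b.id); first 5.

1 | 13 ; 8 | 17 ; 10 | 11 ; 10 | 23 ; 10 | 37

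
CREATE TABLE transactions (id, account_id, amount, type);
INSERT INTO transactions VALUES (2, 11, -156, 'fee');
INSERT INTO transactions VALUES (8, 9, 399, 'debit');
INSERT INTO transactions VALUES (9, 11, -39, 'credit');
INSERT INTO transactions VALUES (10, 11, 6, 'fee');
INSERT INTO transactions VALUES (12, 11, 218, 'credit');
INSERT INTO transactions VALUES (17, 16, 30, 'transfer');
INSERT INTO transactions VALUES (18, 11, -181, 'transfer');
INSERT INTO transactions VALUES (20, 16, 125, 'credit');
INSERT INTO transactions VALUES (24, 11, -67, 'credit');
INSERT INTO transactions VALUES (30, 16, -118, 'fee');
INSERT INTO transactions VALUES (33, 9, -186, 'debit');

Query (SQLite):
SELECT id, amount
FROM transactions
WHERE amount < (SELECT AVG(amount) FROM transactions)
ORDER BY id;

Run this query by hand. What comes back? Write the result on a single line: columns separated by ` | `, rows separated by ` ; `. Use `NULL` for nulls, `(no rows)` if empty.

Scalar subquery: AVG(amount) over all transactions rows = 2.818182 (≈; comparison uses full precision).
Keep rows where amount < that value.

2 | -156 ; 9 | -39 ; 18 | -181 ; 24 | -67 ; 30 | -118 ; 33 | -186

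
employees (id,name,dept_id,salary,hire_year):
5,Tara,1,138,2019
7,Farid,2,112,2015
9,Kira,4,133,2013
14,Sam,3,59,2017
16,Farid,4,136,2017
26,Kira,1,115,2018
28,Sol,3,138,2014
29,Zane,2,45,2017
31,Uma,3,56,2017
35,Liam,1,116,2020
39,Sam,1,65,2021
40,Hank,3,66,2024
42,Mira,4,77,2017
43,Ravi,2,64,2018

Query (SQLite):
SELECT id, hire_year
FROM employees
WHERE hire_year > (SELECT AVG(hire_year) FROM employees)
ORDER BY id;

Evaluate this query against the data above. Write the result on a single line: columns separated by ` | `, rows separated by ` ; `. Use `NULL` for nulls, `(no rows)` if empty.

Scalar subquery: AVG(hire_year) over all employees rows = 2017.642857 (≈; comparison uses full precision).
Keep rows where hire_year > that value.

5 | 2019 ; 26 | 2018 ; 35 | 2020 ; 39 | 2021 ; 40 | 2024 ; 43 | 2018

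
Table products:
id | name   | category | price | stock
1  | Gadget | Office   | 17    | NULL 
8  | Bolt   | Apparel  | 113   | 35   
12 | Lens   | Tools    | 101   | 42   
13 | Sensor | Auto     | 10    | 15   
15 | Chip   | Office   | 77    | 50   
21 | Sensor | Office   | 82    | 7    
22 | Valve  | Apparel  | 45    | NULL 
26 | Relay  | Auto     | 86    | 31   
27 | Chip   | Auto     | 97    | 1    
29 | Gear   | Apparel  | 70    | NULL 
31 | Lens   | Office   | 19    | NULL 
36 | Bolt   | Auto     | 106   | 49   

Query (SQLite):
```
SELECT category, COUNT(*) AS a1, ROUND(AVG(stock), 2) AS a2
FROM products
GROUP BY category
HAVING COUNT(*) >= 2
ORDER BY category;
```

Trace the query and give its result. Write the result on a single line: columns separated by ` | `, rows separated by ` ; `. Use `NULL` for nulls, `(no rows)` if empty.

Group products by category.
Per group compute: COUNT(*), ROUND(AVG(stock), 2).
HAVING: drop groups with fewer than 2 rows.
  Apparel: ids {8, 22, 29} → COUNT(*)=3, ROUND(AVG(stock), 2)=35
  Auto: ids {13, 26, 27, 36} → COUNT(*)=4, ROUND(AVG(stock), 2)=24
  Office: ids {1, 15, 21, 31} → COUNT(*)=4, ROUND(AVG(stock), 2)=28.5
  Tools: ids {12} → COUNT(*)=1, ROUND(AVG(stock), 2)=42

Apparel | 3 | 35 ; Auto | 4 | 24 ; Office | 4 | 28.5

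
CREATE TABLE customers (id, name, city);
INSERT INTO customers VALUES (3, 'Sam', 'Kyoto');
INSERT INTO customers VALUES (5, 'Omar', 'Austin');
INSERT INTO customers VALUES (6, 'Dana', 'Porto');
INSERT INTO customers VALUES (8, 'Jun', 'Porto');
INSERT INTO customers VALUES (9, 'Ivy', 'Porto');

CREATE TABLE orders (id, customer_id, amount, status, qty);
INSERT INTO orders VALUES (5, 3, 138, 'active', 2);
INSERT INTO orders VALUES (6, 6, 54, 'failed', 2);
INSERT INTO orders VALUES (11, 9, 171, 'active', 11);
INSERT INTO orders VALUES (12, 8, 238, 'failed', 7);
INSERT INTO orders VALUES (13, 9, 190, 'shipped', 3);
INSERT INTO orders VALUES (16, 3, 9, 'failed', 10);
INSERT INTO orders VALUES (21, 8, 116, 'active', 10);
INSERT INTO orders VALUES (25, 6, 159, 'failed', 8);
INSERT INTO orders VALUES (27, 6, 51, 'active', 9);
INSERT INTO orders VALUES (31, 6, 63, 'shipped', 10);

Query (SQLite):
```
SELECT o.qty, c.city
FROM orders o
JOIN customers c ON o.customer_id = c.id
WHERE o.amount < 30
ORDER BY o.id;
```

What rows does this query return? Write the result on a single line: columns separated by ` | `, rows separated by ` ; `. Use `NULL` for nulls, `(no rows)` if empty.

Each orders row matches the customers row where customer_id = customers.id.
Then keep rows with o.amount < 30.

10 | Kyoto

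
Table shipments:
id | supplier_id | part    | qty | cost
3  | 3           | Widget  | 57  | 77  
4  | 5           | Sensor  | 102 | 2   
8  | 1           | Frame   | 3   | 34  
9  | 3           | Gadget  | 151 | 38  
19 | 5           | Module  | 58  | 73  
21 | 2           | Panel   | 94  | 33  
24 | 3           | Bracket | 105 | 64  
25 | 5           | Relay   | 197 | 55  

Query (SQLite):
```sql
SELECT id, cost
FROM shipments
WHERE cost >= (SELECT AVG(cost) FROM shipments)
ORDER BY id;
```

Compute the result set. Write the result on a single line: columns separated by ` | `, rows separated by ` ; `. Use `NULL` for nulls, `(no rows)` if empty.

Scalar subquery: AVG(cost) over all shipments rows = 47.0.
Keep rows where cost >= that value.

3 | 77 ; 19 | 73 ; 24 | 64 ; 25 | 55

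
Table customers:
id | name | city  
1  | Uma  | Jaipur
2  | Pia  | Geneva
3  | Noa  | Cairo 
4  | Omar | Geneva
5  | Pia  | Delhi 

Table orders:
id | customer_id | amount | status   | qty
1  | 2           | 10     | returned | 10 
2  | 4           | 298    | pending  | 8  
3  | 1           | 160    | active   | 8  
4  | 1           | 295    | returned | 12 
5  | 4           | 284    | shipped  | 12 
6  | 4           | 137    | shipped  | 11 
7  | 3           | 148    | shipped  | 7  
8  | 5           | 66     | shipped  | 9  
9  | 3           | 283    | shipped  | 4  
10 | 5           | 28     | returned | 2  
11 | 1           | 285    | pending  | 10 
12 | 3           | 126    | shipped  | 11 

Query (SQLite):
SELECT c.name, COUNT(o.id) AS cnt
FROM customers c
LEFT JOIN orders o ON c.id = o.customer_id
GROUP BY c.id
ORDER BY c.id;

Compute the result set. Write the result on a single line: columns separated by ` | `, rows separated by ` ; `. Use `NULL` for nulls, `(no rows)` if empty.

LEFT JOIN keeps every customers row; unmatched ones get NULL for orders columns.
Group by customers.id and compute COUNT(o.id). COUNT(col) of an all-NULL group is 0.
  1: ids {3, 4, 11} → COUNT(o.id)=3
  2: ids {1} → COUNT(o.id)=1
  3: ids {7, 9, 12} → COUNT(o.id)=3
  4: ids {2, 5, 6} → COUNT(o.id)=3
  5: ids {8, 10} → COUNT(o.id)=2

Uma | 3 ; Pia | 1 ; Noa | 3 ; Omar | 3 ; Pia | 2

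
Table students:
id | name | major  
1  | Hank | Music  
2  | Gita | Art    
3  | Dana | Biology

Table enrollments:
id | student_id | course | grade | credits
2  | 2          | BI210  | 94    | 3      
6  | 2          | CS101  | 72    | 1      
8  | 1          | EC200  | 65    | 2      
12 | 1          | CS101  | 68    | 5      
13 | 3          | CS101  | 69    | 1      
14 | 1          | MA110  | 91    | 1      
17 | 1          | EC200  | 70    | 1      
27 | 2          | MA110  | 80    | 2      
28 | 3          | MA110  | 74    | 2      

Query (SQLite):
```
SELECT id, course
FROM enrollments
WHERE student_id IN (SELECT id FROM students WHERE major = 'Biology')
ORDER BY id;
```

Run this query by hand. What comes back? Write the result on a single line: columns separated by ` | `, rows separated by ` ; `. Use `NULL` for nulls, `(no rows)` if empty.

Inner query: students.id where major = 'Biology'.
Outer: keep enrollments rows whose student_id is in that set.
Inner query → {3}

13 | CS101 ; 28 | MA110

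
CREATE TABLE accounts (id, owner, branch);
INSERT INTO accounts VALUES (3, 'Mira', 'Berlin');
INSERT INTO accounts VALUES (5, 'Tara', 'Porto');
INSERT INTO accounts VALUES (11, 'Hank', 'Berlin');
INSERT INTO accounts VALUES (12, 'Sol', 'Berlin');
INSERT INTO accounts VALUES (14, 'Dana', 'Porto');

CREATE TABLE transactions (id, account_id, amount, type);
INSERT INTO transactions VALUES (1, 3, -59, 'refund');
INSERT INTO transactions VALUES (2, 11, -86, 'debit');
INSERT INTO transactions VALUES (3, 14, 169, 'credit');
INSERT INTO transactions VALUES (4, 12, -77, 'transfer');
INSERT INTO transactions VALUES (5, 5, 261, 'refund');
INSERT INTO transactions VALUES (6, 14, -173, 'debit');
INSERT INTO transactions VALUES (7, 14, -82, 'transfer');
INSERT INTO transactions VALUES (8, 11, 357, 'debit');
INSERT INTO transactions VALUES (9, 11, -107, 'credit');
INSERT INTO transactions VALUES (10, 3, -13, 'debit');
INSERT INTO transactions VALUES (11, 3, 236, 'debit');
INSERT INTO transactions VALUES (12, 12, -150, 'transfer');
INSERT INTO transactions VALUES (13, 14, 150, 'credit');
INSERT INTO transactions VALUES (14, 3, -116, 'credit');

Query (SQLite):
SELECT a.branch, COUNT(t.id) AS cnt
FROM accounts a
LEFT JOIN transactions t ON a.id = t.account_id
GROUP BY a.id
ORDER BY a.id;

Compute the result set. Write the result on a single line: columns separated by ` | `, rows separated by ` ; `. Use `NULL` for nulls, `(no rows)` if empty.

LEFT JOIN keeps every accounts row; unmatched ones get NULL for transactions columns.
Group by accounts.id and compute COUNT(t.id). COUNT(col) of an all-NULL group is 0.
  3: ids {1, 10, 11, 14} → COUNT(t.id)=4
  5: ids {5} → COUNT(t.id)=1
  11: ids {2, 8, 9} → COUNT(t.id)=3
  12: ids {4, 12} → COUNT(t.id)=2
  14: ids {3, 6, 7, 13} → COUNT(t.id)=4

Berlin | 4 ; Porto | 1 ; Berlin | 3 ; Berlin | 2 ; Porto | 4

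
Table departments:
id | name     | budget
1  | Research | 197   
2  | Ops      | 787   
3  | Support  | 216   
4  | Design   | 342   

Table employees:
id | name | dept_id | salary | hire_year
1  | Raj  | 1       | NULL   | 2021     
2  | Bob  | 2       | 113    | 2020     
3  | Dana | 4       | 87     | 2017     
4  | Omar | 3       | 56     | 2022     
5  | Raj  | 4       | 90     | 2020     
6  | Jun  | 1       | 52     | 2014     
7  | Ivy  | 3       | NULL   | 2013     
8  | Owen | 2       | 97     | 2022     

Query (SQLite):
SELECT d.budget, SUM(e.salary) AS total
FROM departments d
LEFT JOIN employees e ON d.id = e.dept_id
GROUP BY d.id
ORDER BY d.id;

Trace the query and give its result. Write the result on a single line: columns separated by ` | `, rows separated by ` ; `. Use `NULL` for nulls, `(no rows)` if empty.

LEFT JOIN keeps every departments row; unmatched ones get NULL for employees columns.
Group by departments.id and compute SUM(e.salary). SUM over an all-NULL group is NULL.
  1: ids {1, 6} → SUM(e.salary)=52
  2: ids {2, 8} → SUM(e.salary)=210
  3: ids {4, 7} → SUM(e.salary)=56
  4: ids {3, 5} → SUM(e.salary)=177

197 | 52 ; 787 | 210 ; 216 | 56 ; 342 | 177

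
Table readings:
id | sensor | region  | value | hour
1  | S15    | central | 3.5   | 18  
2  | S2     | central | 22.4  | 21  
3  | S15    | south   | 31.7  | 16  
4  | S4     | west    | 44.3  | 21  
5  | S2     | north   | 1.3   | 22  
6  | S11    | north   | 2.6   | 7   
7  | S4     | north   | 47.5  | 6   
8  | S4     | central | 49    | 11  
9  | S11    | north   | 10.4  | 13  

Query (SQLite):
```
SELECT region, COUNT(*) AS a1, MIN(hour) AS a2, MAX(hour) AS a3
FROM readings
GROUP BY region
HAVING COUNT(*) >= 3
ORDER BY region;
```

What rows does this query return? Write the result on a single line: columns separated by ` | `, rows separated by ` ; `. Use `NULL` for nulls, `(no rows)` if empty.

Group readings by region.
Per group compute: COUNT(*), MIN(hour), MAX(hour).
HAVING: drop groups with fewer than 3 rows.
  central: ids {1, 2, 8} → COUNT(*)=3, MIN(hour)=11, MAX(hour)=21
  north: ids {5, 6, 7, 9} → COUNT(*)=4, MIN(hour)=6, MAX(hour)=22
  south: ids {3} → COUNT(*)=1, MIN(hour)=16, MAX(hour)=16
  west: ids {4} → COUNT(*)=1, MIN(hour)=21, MAX(hour)=21

central | 3 | 11 | 21 ; north | 4 | 6 | 22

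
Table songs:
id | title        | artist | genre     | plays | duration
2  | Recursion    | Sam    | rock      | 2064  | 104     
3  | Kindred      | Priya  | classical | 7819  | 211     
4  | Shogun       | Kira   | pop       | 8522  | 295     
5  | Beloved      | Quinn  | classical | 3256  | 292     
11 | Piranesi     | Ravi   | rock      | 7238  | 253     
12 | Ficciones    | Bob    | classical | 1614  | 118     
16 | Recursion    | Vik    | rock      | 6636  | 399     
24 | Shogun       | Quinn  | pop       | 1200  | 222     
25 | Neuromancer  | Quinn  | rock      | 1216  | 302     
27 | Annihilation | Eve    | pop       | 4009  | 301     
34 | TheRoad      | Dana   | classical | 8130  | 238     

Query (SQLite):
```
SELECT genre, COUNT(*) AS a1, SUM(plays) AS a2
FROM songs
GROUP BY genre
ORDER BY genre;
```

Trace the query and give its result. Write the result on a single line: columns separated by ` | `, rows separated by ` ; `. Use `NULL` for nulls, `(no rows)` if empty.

Group songs by genre.
Per group compute: COUNT(*), SUM(plays).
  classical: ids {3, 5, 12, 34} → COUNT(*)=4, SUM(plays)=20819
  pop: ids {4, 24, 27} → COUNT(*)=3, SUM(plays)=13731
  rock: ids {2, 11, 16, 25} → COUNT(*)=4, SUM(plays)=17154

classical | 4 | 20819 ; pop | 3 | 13731 ; rock | 4 | 17154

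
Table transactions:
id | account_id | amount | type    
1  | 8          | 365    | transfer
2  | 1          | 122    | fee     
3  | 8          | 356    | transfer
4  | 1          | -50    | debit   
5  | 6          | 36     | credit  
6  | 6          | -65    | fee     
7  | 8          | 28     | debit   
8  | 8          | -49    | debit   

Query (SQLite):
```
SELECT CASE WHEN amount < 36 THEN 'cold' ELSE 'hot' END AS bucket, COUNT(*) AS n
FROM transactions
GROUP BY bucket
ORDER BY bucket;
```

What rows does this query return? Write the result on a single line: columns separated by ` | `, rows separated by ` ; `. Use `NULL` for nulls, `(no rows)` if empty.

Bucket rows by amount < 36 → 'cold' else 'hot'; count each bucket.

cold | 4 ; hot | 4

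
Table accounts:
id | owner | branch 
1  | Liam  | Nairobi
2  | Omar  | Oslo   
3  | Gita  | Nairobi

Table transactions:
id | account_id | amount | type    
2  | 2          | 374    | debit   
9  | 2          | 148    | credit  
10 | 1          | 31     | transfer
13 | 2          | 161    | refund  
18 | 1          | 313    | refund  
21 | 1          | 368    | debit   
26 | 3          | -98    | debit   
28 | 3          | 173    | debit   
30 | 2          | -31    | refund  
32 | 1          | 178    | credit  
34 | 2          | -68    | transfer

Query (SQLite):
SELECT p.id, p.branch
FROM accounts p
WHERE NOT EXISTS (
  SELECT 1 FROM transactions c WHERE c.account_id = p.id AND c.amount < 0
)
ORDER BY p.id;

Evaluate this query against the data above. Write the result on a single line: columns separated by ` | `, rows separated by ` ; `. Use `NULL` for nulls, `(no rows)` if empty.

1 | Nairobi

For each accounts row, check whether any transactions with matching account_id has amount < 0.
Keep rows where that is false.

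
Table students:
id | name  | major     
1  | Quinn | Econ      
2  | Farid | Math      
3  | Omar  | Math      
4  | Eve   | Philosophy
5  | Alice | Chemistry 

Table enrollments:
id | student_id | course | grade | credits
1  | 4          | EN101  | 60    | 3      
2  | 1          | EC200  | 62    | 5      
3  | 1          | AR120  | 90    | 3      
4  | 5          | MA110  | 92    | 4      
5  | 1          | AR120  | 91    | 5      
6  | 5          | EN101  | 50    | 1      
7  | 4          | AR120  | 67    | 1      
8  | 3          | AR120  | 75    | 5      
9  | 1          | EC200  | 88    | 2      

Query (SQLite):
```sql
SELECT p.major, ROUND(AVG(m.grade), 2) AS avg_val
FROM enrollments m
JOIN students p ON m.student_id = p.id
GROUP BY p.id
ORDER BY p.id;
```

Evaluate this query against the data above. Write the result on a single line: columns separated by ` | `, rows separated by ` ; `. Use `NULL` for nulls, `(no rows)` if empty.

Join each enrollments row to its students via student_id.
Group joined rows by students.id; compute ROUND(AVG(m.grade), 2) per group.
  1: ids {2, 3, 5, 9} → ROUND(AVG(m.grade), 2)=82.75
  3: ids {8} → ROUND(AVG(m.grade), 2)=75
  4: ids {1, 7} → ROUND(AVG(m.grade), 2)=63.5
  5: ids {4, 6} → ROUND(AVG(m.grade), 2)=71

Econ | 82.75 ; Math | 75 ; Philosophy | 63.5 ; Chemistry | 71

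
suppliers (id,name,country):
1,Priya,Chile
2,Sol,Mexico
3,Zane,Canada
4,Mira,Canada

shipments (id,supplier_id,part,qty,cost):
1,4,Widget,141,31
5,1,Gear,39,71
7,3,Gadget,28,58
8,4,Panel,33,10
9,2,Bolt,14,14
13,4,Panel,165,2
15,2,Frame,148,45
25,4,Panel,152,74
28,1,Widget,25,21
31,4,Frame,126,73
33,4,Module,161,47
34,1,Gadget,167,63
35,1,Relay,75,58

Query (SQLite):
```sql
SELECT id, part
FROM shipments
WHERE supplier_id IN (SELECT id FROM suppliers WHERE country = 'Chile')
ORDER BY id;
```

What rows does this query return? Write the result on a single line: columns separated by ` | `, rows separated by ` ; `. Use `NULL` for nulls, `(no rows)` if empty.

5 | Gear ; 28 | Widget ; 34 | Gadget ; 35 | Relay

Inner query: suppliers.id where country = 'Chile'.
Outer: keep shipments rows whose supplier_id is in that set.
Inner query → {1}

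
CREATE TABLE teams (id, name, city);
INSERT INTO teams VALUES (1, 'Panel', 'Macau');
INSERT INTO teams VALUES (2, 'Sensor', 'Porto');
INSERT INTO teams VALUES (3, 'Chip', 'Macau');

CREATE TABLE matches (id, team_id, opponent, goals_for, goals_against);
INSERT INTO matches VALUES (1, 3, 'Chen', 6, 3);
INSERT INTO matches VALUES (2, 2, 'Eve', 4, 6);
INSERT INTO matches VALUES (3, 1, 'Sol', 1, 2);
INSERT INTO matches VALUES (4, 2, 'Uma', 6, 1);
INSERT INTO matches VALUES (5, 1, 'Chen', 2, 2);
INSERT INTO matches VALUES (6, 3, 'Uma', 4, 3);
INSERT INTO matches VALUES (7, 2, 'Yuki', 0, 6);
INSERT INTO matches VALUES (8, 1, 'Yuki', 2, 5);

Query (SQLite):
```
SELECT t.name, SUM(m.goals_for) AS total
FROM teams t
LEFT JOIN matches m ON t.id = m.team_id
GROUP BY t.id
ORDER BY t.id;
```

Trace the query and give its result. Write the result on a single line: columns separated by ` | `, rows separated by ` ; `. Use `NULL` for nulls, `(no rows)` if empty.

LEFT JOIN keeps every teams row; unmatched ones get NULL for matches columns.
Group by teams.id and compute SUM(m.goals_for). SUM over an all-NULL group is NULL.
  1: ids {3, 5, 8} → SUM(m.goals_for)=5
  2: ids {2, 4, 7} → SUM(m.goals_for)=10
  3: ids {1, 6} → SUM(m.goals_for)=10

Panel | 5 ; Sensor | 10 ; Chip | 10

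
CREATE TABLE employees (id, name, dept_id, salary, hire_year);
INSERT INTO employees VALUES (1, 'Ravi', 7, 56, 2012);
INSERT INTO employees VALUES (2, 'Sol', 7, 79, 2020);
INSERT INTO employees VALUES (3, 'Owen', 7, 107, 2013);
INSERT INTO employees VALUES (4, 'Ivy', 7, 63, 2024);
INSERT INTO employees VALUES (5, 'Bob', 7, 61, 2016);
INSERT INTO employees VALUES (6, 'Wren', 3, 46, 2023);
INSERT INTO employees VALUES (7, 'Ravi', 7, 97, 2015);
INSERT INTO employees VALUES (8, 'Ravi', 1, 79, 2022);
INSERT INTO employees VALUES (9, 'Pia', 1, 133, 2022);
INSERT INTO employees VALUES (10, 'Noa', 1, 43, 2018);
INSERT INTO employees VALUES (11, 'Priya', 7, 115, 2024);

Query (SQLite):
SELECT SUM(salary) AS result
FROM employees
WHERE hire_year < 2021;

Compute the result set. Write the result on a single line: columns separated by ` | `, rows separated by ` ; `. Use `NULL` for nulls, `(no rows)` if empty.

443

Rows where hire_year < 2021 → salary values: [56, 79, 107, 61, 97, 43].
SUM of non-NULL values = 443.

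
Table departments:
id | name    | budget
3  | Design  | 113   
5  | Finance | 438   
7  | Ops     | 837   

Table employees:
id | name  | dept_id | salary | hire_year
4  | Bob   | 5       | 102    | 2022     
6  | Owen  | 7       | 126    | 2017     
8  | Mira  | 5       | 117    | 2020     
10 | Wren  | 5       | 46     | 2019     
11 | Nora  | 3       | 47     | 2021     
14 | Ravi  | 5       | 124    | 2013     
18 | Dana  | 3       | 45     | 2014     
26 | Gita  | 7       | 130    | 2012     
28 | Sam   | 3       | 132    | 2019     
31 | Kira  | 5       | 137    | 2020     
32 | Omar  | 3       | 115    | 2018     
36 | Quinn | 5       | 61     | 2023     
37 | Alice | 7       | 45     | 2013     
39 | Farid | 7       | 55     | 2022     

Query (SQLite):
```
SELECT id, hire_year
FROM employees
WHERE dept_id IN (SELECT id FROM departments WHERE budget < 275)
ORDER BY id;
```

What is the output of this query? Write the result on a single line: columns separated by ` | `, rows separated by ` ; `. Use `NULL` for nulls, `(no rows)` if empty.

11 | 2021 ; 18 | 2014 ; 28 | 2019 ; 32 | 2018

Inner query: departments.id where budget < 275.
Outer: keep employees rows whose dept_id is in that set.
Inner query → {3}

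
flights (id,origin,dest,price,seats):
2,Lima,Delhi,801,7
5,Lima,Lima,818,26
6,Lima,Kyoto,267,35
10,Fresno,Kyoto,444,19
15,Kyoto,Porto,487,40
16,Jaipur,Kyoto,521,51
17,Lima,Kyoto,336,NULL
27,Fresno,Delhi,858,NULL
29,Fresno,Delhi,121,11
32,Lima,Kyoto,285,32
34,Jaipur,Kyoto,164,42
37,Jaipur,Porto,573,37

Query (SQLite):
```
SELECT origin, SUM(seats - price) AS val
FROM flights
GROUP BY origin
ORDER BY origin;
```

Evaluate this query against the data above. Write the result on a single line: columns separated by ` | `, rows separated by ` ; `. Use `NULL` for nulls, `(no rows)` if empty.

For each row compute seats - price.
Group by origin; take SUM of the expression per group.
  Fresno: ids {10, 27, 29} → SUM(seats - price)=-535
  Jaipur: ids {16, 34, 37} → SUM(seats - price)=-1128
  Kyoto: ids {15} → SUM(seats - price)=-447
  Lima: ids {2, 5, 6, 17, 32} → SUM(seats - price)=-2071

Fresno | -535 ; Jaipur | -1128 ; Kyoto | -447 ; Lima | -2071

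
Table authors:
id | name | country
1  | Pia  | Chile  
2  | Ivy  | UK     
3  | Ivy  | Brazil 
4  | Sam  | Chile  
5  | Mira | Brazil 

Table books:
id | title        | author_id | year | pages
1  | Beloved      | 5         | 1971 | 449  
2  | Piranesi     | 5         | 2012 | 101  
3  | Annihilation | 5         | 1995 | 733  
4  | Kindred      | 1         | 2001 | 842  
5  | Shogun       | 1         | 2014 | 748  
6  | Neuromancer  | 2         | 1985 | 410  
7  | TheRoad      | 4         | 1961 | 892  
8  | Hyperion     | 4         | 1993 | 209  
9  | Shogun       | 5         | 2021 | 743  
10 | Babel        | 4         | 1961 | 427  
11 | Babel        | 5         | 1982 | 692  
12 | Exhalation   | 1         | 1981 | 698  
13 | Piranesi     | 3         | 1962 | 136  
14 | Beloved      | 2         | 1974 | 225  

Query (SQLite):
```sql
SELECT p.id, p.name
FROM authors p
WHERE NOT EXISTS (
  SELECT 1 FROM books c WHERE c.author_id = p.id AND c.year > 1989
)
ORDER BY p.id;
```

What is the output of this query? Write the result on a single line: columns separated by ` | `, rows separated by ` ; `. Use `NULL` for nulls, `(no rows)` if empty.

2 | Ivy ; 3 | Ivy

For each authors row, check whether any books with matching author_id has year > 1989.
Keep rows where that is false.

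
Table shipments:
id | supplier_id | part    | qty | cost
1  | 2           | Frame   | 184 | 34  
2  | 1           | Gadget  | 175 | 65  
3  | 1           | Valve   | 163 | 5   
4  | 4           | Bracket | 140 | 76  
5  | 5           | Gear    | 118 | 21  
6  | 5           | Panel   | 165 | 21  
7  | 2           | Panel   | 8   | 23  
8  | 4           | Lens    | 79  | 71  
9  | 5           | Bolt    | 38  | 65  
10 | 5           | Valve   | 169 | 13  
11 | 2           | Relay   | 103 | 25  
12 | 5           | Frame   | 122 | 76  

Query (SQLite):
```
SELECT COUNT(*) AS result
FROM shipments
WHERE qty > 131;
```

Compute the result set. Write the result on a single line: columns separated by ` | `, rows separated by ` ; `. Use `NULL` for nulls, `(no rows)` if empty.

Rows where qty > 131 → cost values: [34, 65, 5, 76, 21, 13].
COUNT(*) counts rows → 6.

6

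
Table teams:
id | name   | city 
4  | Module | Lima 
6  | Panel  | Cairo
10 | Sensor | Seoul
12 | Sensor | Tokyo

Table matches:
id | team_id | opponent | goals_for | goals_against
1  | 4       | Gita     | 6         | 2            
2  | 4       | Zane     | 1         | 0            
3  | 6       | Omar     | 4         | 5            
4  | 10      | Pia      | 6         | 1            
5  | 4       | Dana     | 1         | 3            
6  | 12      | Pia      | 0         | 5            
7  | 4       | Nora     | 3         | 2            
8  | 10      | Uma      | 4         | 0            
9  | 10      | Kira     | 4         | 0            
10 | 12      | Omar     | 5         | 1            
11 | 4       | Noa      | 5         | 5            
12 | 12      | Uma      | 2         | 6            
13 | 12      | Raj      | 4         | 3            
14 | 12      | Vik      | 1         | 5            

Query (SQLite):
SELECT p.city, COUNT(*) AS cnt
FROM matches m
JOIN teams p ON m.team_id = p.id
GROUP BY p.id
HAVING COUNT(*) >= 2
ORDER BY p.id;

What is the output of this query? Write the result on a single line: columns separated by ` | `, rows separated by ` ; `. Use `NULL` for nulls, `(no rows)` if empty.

Lima | 5 ; Seoul | 3 ; Tokyo | 5

Join each matches row to its teams via team_id.
Group joined rows by teams.id; compute COUNT(*) per group.
HAVING: keep groups with count ≥ 2.
  4: ids {1, 2, 5, 7, 11} → COUNT(*)=5
  6: ids {3} → COUNT(*)=1
  10: ids {4, 8, 9} → COUNT(*)=3
  12: ids {6, 10, 12, 13, 14} → COUNT(*)=5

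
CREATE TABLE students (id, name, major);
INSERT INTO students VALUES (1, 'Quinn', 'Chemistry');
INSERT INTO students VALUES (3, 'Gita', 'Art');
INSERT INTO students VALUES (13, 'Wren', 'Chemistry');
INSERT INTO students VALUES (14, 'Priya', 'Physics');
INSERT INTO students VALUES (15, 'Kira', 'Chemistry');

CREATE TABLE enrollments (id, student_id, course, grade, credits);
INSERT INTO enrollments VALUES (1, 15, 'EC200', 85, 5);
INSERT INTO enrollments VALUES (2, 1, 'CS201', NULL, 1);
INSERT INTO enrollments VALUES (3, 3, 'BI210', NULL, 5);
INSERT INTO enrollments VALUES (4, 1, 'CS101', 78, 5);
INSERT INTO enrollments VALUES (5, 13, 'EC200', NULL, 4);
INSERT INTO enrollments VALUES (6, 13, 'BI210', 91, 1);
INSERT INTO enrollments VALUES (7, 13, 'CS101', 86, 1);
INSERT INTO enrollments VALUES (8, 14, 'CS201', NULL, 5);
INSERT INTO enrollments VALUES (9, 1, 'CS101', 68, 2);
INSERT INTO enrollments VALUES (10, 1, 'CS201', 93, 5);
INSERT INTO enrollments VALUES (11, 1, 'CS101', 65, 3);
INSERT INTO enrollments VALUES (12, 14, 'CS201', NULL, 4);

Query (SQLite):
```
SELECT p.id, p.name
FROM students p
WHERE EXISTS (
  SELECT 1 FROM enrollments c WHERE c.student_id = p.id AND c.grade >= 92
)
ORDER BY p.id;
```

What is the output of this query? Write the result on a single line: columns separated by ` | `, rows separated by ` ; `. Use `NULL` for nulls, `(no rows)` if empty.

1 | Quinn

For each students row, check whether any enrollments with matching student_id has grade >= 92.
Keep rows where that is true.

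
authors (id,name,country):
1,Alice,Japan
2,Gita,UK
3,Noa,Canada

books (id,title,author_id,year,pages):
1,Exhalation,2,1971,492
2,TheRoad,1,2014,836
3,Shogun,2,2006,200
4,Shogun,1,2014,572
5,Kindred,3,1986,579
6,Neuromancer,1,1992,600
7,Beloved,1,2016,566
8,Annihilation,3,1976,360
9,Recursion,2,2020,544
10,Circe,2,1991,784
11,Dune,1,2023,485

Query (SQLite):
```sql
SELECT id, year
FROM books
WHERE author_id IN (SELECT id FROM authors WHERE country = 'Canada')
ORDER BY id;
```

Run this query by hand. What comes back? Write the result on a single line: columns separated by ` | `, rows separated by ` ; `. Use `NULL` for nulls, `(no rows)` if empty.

Inner query: authors.id where country = 'Canada'.
Outer: keep books rows whose author_id is in that set.
Inner query → {3}

5 | 1986 ; 8 | 1976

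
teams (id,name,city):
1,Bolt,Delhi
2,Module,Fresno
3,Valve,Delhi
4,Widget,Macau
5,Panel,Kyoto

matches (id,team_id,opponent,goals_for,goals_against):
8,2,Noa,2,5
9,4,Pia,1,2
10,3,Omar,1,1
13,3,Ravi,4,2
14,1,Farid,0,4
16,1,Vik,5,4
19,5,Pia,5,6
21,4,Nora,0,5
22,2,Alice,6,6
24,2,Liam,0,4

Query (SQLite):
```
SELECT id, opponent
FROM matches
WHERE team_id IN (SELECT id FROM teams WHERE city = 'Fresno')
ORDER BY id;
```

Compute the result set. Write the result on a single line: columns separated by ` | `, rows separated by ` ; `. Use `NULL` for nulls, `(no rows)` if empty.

Inner query: teams.id where city = 'Fresno'.
Outer: keep matches rows whose team_id is in that set.
Inner query → {2}

8 | Noa ; 22 | Alice ; 24 | Liam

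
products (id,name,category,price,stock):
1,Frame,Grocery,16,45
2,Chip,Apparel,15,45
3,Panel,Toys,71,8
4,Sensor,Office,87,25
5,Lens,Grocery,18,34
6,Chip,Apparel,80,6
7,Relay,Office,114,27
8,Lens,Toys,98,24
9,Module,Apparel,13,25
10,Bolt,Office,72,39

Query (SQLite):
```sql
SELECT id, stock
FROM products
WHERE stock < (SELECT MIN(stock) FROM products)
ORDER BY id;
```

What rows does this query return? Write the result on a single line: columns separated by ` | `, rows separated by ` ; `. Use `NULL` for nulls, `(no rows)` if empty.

(no rows)

Scalar subquery: MIN(stock) over all products rows = 6.
Keep rows where stock < that value.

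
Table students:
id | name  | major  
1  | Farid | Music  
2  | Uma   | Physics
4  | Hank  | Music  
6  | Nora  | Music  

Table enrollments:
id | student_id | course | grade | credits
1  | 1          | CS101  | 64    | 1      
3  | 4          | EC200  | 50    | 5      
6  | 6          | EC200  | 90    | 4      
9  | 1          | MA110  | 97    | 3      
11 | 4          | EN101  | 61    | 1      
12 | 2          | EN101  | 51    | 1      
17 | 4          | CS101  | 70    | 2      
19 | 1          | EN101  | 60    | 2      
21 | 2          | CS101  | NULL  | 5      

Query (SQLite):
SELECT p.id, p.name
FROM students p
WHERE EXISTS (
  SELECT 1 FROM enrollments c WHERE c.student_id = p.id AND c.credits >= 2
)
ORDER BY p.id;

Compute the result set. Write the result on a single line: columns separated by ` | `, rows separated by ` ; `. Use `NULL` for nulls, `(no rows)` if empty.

For each students row, check whether any enrollments with matching student_id has credits >= 2.
Keep rows where that is true.

1 | Farid ; 2 | Uma ; 4 | Hank ; 6 | Nora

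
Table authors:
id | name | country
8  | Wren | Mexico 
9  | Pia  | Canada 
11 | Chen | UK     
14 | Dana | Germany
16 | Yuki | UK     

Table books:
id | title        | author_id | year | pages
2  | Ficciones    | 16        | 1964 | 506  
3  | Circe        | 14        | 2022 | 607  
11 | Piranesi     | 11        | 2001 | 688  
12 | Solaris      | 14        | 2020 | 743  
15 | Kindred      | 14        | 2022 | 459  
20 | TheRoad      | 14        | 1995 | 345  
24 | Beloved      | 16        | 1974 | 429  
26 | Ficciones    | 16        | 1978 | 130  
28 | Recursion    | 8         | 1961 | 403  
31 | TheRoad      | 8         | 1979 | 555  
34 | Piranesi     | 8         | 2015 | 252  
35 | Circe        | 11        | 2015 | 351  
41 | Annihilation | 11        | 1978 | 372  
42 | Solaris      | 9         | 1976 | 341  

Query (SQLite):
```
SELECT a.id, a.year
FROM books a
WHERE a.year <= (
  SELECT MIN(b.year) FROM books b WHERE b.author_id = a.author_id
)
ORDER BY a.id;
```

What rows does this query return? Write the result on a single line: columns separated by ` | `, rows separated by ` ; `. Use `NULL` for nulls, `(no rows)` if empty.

For each books row a, compute MIN(year) over rows sharing a.author_id.
Keep row a if a.year <= that per-group MIN.
  author_id=8: MIN(year) = 1961
  author_id=9: MIN(year) = 1976
  author_id=11: MIN(year) = 1978
  author_id=14: MIN(year) = 1995
  author_id=16: MIN(year) = 1964

2 | 1964 ; 20 | 1995 ; 28 | 1961 ; 41 | 1978 ; 42 | 1976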